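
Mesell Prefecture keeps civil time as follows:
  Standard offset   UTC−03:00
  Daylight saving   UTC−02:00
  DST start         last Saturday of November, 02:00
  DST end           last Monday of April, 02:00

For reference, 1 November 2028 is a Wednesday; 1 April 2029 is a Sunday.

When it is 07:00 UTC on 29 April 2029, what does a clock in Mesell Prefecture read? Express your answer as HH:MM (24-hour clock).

1 November 2028 is a Wednesday, so Saturdays fall on 4, 11, 18, 25; the last is November 25.
1 April 2029 is a Sunday, so Mondays fall on 2, 9, 16, 23, 30; the last is April 30.
At the standard offset (UTC−03:00), 07:00 UTC − 3h = 04:00 Mesell Prefecture standard time.
Daylight saving runs 25 November 2028 – 30 April 2029; the standard-time date in Mesell Prefecture, 29 April 2029, is inside that window, so Mesell Prefecture is at UTC−02:00.
07:00 UTC − 2h = 05:00 local.

05:00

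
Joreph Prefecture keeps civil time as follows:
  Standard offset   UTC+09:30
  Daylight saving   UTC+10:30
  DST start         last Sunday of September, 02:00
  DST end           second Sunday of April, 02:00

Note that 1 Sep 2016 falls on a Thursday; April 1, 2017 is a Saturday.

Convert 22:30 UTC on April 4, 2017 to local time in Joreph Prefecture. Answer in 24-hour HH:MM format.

09:00

1 September 2016 is a Thursday, so Sundays fall on 4, 11, 18, 25; the last is September 25.
1 April 2017 is a Saturday, so the first Sunday is April 2 and the second is April 9.
At the standard offset (UTC+09:30), 22:30 UTC + 9h30m = 08:00 Joreph Prefecture standard time (rolling into the next day, 5 April 2017).
The standard-time date in Joreph Prefecture, April 5, 2017, falls between 25 September 2016 and 9 April 2017, so daylight saving is in effect and Joreph Prefecture is at UTC+10:30.
22:30 UTC + 10h30m = 09:00 local (rolling into the next day, 5 April 2017).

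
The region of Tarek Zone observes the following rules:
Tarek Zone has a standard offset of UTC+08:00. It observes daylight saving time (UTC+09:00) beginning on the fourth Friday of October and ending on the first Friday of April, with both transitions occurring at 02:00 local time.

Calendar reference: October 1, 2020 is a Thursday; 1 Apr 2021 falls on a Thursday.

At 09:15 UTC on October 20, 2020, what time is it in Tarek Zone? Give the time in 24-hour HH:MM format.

17:15

1 October 2020 is a Thursday, so the first Friday is October 2 and the fourth is October 23.
1 April 2021 is a Thursday, so the first Friday is April 2.
At the standard offset (UTC+08:00), 09:15 UTC + 8h = 17:15 Tarek Zone standard time.
The standard-time date in Tarek Zone, October 20, 2020, is outside the daylight-saving period (23 October 2020 – 2 April 2021), so Tarek Zone is on standard time, UTC+08:00.
09:15 UTC + 8h = 17:15 local.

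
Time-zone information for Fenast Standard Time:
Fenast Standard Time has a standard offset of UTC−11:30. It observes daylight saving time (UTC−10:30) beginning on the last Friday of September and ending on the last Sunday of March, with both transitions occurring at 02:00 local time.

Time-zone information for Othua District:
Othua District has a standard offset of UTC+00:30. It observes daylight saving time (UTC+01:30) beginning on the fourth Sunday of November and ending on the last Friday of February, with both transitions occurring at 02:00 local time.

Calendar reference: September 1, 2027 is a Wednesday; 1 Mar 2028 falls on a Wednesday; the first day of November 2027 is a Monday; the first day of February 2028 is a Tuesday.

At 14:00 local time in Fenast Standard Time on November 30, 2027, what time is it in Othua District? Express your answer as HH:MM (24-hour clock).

1 September 2027 is a Wednesday, so Fridays fall on 3, 10, 17, 24; the last is September 24.
1 March 2028 is a Wednesday, so Sundays fall on 5, 12, 19, 26; the last is March 26.
November 30, 2027 lies within the daylight-saving period (24 September 2027 – 26 March 2028), so Fenast Standard Time is on daylight time, UTC−10:30.
14:00 Fenast Standard Time + 10h30m = 00:30 UTC (rolling into the next day, 1 December 2027).
1 November 2027 is a Monday, so the first Sunday is November 7 and the fourth is November 28.
1 February 2028 is a Tuesday, so Fridays fall on 4, 11, 18, 25; the last is February 25.
At the standard offset (UTC+00:30), 00:30 UTC + 0h30m = 01:00 Othua District standard time.
The standard-time date in Othua District, December 1, 2027, lies within the daylight-saving period (28 November 2027 – 25 February 2028), so Othua District is on daylight time, UTC+01:30.
00:30 UTC + 1h30m = 02:00 Othua District.

02:00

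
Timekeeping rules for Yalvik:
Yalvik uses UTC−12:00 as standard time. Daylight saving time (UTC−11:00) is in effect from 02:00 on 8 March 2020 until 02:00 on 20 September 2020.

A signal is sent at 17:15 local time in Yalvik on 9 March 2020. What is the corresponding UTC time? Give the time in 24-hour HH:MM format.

9 March 2020 falls between 8 March and 20 September, so daylight saving is in effect and Yalvik is at UTC−11:00.
17:15 local + 11h = 04:15 UTC (rolling into the next day, 10 March 2020).

04:15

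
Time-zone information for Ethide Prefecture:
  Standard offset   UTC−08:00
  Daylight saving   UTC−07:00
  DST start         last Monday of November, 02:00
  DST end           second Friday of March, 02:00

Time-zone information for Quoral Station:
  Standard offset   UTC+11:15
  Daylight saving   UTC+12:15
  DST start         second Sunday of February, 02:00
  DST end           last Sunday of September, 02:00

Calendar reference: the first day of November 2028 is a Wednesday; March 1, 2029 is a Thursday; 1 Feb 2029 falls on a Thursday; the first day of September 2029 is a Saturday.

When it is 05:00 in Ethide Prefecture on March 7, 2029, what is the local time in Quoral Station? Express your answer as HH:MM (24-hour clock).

00:15

1 November 2028 is a Wednesday, so Mondays fall on 6, 13, 20, 27; the last is November 27.
1 March 2029 is a Thursday, so the first Friday is March 2 and the second is March 9.
March 7, 2029 lies within the daylight-saving period (27 November 2028 – 9 March 2029), so Ethide Prefecture is on daylight time, UTC−07:00.
05:00 Ethide Prefecture + 7h = 12:00 UTC.
1 February 2029 is a Thursday, so the first Sunday is February 4 and the second is February 11.
1 September 2029 is a Saturday, so Sundays fall on 2, 9, 16, 23, 30; the last is September 30.
At the standard offset (UTC+11:15), 12:00 UTC + 11h15m = 23:15 Quoral Station standard time.
Daylight saving runs 11 February – 30 September; the standard-time date in Quoral Station, March 7, 2029, is inside that window, so Quoral Station is at UTC+12:15.
12:00 UTC + 12h15m = 00:15 Quoral Station (rolling into the next day, 8 March 2029).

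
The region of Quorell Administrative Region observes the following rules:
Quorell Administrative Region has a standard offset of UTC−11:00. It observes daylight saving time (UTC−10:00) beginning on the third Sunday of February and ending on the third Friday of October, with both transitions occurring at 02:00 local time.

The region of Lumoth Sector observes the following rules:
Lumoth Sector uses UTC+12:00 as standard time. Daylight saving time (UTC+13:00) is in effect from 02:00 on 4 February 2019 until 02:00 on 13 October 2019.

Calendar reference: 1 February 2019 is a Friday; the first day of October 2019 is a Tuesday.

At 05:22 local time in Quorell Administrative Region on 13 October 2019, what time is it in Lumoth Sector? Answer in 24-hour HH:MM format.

1 February 2019 is a Friday, so the first Sunday is February 3 and the third is February 17.
1 October 2019 is a Tuesday, so the first Friday is October 4 and the third is October 18.
13 October 2019 lies within the daylight-saving period (17 February – 18 October), so Quorell Administrative Region is on daylight time, UTC−10:00.
05:22 Quorell Administrative Region + 10h = 15:22 UTC.
At the standard offset (UTC+12:00), 15:22 UTC + 12h = 03:22 Lumoth Sector standard time (rolling into the next day, 14 October 2019).
The standard-time date in Lumoth Sector, 14 October 2019, is outside the daylight-saving period (4 February – 13 October), so Lumoth Sector is on standard time, UTC+12:00.
15:22 UTC + 12h = 03:22 Lumoth Sector (rolling into the next day, 14 October 2019).

03:22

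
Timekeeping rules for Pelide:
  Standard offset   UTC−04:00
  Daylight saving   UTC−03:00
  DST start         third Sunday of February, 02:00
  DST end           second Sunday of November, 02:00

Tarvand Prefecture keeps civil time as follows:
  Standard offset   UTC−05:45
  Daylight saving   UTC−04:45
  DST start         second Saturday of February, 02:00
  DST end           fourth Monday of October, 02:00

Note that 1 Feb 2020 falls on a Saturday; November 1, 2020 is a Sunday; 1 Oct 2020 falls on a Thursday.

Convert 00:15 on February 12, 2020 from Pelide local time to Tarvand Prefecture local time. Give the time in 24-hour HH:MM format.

23:30

1 February 2020 is a Saturday, so the first Sunday is February 2 and the third is February 16.
1 November 2020 is a Sunday, so the first Sunday is November 1 and the second is November 8.
February 12, 2020 does not fall between 16 February and 8 November, so daylight saving is not in effect and Pelide is at UTC−04:00.
00:15 Pelide + 4h = 04:15 UTC.
1 February 2020 is a Saturday, so the first Saturday is February 1 and the second is February 8.
1 October 2020 is a Thursday, so the first Monday is October 5 and the fourth is October 26.
At the standard offset (UTC−05:45), 04:15 UTC − 5h45m = 22:30 Tarvand Prefecture standard time (rolling into the previous day, 11 February 2020).
The standard-time date in Tarvand Prefecture, February 11, 2020, falls between 8 February and 26 October, so daylight saving is in effect and Tarvand Prefecture is at UTC−04:45.
04:15 UTC − 4h45m = 23:30 Tarvand Prefecture (rolling into the previous day, 11 February 2020).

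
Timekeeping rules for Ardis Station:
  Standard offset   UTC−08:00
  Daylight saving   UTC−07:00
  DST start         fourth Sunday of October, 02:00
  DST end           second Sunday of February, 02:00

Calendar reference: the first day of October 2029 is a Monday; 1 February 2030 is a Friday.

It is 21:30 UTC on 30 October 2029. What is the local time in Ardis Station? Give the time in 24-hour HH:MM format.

14:30

1 October 2029 is a Monday, so the first Sunday is October 7 and the fourth is October 28.
1 February 2030 is a Friday, so the first Sunday is February 3 and the second is February 10.
At the standard offset (UTC−08:00), 21:30 UTC − 8h = 13:30 Ardis Station standard time.
The standard-time date in Ardis Station, 30 October 2029, lies within the daylight-saving period (28 October 2029 – 10 February 2030), so Ardis Station is on daylight time, UTC−07:00.
21:30 UTC − 7h = 14:30 local.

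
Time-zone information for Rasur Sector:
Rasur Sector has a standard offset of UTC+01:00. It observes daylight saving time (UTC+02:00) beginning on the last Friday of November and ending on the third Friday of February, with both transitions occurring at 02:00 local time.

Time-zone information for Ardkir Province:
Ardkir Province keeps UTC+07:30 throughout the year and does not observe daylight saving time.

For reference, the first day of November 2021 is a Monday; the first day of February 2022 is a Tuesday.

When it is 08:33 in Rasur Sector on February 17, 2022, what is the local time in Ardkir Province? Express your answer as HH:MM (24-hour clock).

14:03

1 November 2021 is a Monday, so Fridays fall on 5, 12, 19, 26; the last is November 26.
1 February 2022 is a Tuesday, so the first Friday is February 4 and the third is February 18.
February 17, 2022 lies within the daylight-saving period (26 November 2021 – 18 February 2022), so Rasur Sector is on daylight time, UTC+02:00.
08:33 Rasur Sector − 2h = 06:33 UTC.
Ardkir Province has no daylight saving, so its offset is UTC+07:30 year-round.
06:33 UTC + 7h30m = 14:03 Ardkir Province.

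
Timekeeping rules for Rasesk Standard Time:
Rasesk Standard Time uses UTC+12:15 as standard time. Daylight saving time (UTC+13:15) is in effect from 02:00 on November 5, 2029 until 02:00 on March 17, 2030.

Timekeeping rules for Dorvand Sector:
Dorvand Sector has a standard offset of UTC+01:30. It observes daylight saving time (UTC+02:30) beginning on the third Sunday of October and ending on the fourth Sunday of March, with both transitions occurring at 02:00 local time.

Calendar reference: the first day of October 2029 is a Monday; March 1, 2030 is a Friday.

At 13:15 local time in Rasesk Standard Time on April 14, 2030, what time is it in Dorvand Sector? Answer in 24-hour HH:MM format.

April 14, 2030 is outside the daylight-saving period (5 November 2029 – 17 March 2030), so Rasesk Standard Time is on standard time, UTC+12:15.
13:15 Rasesk Standard Time − 12h15m = 01:00 UTC.
1 October 2029 is a Monday, so the first Sunday is October 7 and the third is October 21.
1 March 2030 is a Friday, so the first Sunday is March 3 and the fourth is March 24.
At the standard offset (UTC+01:30), 01:00 UTC + 1h30m = 02:30 Dorvand Sector standard time.
The standard-time date in Dorvand Sector, April 14, 2030, is outside the daylight-saving period (21 October 2029 – 24 March 2030), so Dorvand Sector is on standard time, UTC+01:30.
01:00 UTC + 1h30m = 02:30 Dorvand Sector.

02:30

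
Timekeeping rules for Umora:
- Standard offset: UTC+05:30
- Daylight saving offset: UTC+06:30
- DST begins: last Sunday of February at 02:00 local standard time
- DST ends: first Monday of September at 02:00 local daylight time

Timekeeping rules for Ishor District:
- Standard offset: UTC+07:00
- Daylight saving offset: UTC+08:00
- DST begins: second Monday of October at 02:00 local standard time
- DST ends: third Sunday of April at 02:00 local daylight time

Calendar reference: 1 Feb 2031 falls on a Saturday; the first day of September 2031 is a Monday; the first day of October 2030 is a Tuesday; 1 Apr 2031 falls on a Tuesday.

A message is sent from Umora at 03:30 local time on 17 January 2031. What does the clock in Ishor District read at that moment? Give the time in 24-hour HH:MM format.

06:00

1 February 2031 is a Saturday, so Sundays fall on 2, 9, 16, 23; the last is February 23.
1 September 2031 is a Monday, so the first Monday is September 1.
Daylight saving runs 23 February – 1 September; 17 January 2031 is outside that window, so Umora is on standard time at UTC+05:30.
03:30 Umora − 5h30m = 22:00 UTC (rolling into the previous day, 16 January 2031).
1 October 2030 is a Tuesday, so the first Monday is October 7 and the second is October 14.
1 April 2031 is a Tuesday, so the first Sunday is April 6 and the third is April 20.
At the standard offset (UTC+07:00), 22:00 UTC + 7h = 05:00 Ishor District standard time (rolling into the next day, 17 January 2031).
The standard-time date in Ishor District, 17 January 2031, falls between 14 October 2030 and 20 April 2031, so daylight saving is in effect and Ishor District is at UTC+08:00.
22:00 UTC + 8h = 06:00 Ishor District (rolling into the next day, 17 January 2031).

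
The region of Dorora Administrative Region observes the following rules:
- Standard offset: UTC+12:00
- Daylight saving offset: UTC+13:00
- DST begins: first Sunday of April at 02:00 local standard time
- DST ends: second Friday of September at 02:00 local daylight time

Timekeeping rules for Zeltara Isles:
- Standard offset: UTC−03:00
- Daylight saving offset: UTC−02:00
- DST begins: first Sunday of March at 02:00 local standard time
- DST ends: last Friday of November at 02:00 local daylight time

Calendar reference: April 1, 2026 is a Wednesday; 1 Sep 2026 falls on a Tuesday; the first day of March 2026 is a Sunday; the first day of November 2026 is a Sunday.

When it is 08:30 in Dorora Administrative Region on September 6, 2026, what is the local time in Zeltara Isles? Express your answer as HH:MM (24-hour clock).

1 April 2026 is a Wednesday, so the first Sunday is April 5.
1 September 2026 is a Tuesday, so the first Friday is September 4 and the second is September 11.
Daylight saving runs 5 April – 11 September; September 6, 2026 is inside that window, so Dorora Administrative Region is at UTC+13:00.
08:30 Dorora Administrative Region − 13h = 19:30 UTC (rolling into the previous day, 5 September 2026).
1 March 2026 is a Sunday, so the first Sunday is March 1.
1 November 2026 is a Sunday, so Fridays fall on 6, 13, 20, 27; the last is November 27.
At the standard offset (UTC−03:00), 19:30 UTC − 3h = 16:30 Zeltara Isles standard time.
Daylight saving runs 1 March – 27 November; the standard-time date in Zeltara Isles, September 5, 2026, is inside that window, so Zeltara Isles is at UTC−02:00.
19:30 UTC − 2h = 17:30 Zeltara Isles.

17:30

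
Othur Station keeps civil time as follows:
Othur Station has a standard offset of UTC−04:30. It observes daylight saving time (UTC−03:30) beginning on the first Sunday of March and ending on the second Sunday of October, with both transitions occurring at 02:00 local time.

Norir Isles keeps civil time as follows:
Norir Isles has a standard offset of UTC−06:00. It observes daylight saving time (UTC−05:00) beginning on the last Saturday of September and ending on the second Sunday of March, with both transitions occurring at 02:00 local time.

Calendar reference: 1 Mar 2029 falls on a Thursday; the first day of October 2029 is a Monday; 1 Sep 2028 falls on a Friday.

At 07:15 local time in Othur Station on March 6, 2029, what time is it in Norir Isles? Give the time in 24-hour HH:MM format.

1 March 2029 is a Thursday, so the first Sunday is March 4.
1 October 2029 is a Monday, so the first Sunday is October 7 and the second is October 14.
Daylight saving runs 4 March – 14 October; March 6, 2029 is inside that window, so Othur Station is at UTC−03:30.
07:15 Othur Station + 3h30m = 10:45 UTC.
1 September 2028 is a Friday, so Saturdays fall on 2, 9, 16, 23, 30; the last is September 30.
1 March 2029 is a Thursday, so the first Sunday is March 4 and the second is March 11.
At the standard offset (UTC−06:00), 10:45 UTC − 6h = 04:45 Norir Isles standard time.
The standard-time date in Norir Isles, March 6, 2029, lies within the daylight-saving period (30 September 2028 – 11 March 2029), so Norir Isles is on daylight time, UTC−05:00.
10:45 UTC − 5h = 05:45 Norir Isles.

05:45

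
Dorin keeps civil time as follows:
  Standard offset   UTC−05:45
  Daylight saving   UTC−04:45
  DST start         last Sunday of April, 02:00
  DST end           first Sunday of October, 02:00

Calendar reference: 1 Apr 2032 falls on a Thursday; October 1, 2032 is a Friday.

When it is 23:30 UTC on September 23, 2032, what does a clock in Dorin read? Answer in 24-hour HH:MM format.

18:45

1 April 2032 is a Thursday, so Sundays fall on 4, 11, 18, 25; the last is April 25.
1 October 2032 is a Friday, so the first Sunday is October 3.
At the standard offset (UTC−05:45), 23:30 UTC − 5h45m = 17:45 Dorin standard time.
The standard-time date in Dorin, September 23, 2032, falls between 25 April and 3 October, so daylight saving is in effect and Dorin is at UTC−04:45.
23:30 UTC − 4h45m = 18:45 local.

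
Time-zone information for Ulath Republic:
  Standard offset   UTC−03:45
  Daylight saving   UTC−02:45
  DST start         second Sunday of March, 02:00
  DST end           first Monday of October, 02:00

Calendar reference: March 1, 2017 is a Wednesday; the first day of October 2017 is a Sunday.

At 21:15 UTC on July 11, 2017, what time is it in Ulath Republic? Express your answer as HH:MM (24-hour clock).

1 March 2017 is a Wednesday, so the first Sunday is March 5 and the second is March 12.
1 October 2017 is a Sunday, so the first Monday is October 2.
At the standard offset (UTC−03:45), 21:15 UTC − 3h45m = 17:30 Ulath Republic standard time.
Daylight saving runs 12 March – 2 October; the standard-time date in Ulath Republic, July 11, 2017, is inside that window, so Ulath Republic is at UTC−02:45.
21:15 UTC − 2h45m = 18:30 local.

18:30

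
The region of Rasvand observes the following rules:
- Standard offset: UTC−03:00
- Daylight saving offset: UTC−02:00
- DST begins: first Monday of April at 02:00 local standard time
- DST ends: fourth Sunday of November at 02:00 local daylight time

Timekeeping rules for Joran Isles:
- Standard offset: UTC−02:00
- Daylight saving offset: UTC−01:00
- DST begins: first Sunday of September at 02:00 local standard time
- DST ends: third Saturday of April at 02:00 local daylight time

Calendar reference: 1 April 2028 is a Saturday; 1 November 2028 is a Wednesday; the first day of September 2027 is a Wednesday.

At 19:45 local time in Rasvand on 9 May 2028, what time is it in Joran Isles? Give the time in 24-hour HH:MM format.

1 April 2028 is a Saturday, so the first Monday is April 3.
1 November 2028 is a Wednesday, so the first Sunday is November 5 and the fourth is November 26.
9 May 2028 falls between 3 April and 26 November, so daylight saving is in effect and Rasvand is at UTC−02:00.
19:45 Rasvand + 2h = 21:45 UTC.
1 September 2027 is a Wednesday, so the first Sunday is September 5.
1 April 2028 is a Saturday, so the first Saturday is April 1 and the third is April 15.
At the standard offset (UTC−02:00), 21:45 UTC − 2h = 19:45 Joran Isles standard time.
The standard-time date in Joran Isles, 9 May 2028, is outside the daylight-saving period (5 September 2027 – 15 April 2028), so Joran Isles is on standard time, UTC−02:00.
21:45 UTC − 2h = 19:45 Joran Isles.

19:45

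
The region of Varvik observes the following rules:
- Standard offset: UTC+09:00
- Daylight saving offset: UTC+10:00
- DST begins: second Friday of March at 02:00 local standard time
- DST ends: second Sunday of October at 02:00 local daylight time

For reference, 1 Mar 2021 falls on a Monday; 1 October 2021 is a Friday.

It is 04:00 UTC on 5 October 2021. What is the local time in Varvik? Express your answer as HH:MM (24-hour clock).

1 March 2021 is a Monday, so the first Friday is March 5 and the second is March 12.
1 October 2021 is a Friday, so the first Sunday is October 3 and the second is October 10.
At the standard offset (UTC+09:00), 04:00 UTC + 9h = 13:00 Varvik standard time.
Daylight saving runs 12 March – 10 October; the standard-time date in Varvik, 5 October 2021, is inside that window, so Varvik is at UTC+10:00.
04:00 UTC + 10h = 14:00 local.

14:00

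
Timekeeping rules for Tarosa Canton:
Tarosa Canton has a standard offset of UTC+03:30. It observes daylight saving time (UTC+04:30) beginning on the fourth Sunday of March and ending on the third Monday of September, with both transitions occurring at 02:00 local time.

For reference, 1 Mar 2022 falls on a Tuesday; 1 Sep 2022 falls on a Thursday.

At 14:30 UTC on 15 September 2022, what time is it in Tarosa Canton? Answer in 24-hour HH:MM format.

1 March 2022 is a Tuesday, so the first Sunday is March 6 and the fourth is March 27.
1 September 2022 is a Thursday, so the first Monday is September 5 and the third is September 19.
At the standard offset (UTC+03:30), 14:30 UTC + 3h30m = 18:00 Tarosa Canton standard time.
The standard-time date in Tarosa Canton, 15 September 2022, lies within the daylight-saving period (27 March – 19 September), so Tarosa Canton is on daylight time, UTC+04:30.
14:30 UTC + 4h30m = 19:00 local.

19:00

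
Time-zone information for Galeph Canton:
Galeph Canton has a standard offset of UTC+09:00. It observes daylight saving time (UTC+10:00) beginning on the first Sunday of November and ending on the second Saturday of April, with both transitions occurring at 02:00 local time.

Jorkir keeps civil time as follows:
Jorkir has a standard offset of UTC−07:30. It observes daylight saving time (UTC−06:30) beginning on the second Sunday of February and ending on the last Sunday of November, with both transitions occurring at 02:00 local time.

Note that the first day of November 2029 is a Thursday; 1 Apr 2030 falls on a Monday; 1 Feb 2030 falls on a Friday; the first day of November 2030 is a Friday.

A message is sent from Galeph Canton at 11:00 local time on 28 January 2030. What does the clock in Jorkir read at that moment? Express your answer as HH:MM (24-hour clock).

1 November 2029 is a Thursday, so the first Sunday is November 4.
1 April 2030 is a Monday, so the first Saturday is April 6 and the second is April 13.
28 January 2030 lies within the daylight-saving period (4 November 2029 – 13 April 2030), so Galeph Canton is on daylight time, UTC+10:00.
11:00 Galeph Canton − 10h = 01:00 UTC.
1 February 2030 is a Friday, so the first Sunday is February 3 and the second is February 10.
1 November 2030 is a Friday, so Sundays fall on 3, 10, 17, 24; the last is November 24.
At the standard offset (UTC−07:30), 01:00 UTC − 7h30m = 17:30 Jorkir standard time (rolling into the previous day, 27 January 2030).
The standard-time date in Jorkir, 27 January 2030, is outside the daylight-saving period (10 February – 24 November), so Jorkir is on standard time, UTC−07:30.
01:00 UTC − 7h30m = 17:30 Jorkir (rolling into the previous day, 27 January 2030).

17:30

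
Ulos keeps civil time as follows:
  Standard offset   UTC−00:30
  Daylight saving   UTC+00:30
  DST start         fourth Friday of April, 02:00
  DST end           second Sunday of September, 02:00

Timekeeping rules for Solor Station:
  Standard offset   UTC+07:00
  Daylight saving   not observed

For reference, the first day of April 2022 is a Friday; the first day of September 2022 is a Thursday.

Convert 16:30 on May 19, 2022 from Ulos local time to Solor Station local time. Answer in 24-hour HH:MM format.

1 April 2022 is a Friday, so the first Friday is April 1 and the fourth is April 22.
1 September 2022 is a Thursday, so the first Sunday is September 4 and the second is September 11.
May 19, 2022 lies within the daylight-saving period (22 April – 11 September), so Ulos is on daylight time, UTC+00:30.
16:30 Ulos − 0h30m = 16:00 UTC.
Solor Station has no daylight saving, so its offset is UTC+07:00 year-round.
16:00 UTC + 7h = 23:00 Solor Station.

23:00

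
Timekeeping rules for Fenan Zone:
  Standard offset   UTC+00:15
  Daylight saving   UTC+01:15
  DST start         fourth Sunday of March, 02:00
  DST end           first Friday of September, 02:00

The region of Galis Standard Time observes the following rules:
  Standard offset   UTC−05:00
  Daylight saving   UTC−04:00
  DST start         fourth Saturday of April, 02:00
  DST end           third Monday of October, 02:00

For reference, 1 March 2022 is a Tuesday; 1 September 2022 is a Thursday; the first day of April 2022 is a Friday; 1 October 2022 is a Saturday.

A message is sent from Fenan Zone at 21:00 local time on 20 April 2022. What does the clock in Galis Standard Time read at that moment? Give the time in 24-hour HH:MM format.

1 March 2022 is a Tuesday, so the first Sunday is March 6 and the fourth is March 27.
1 September 2022 is a Thursday, so the first Friday is September 2.
20 April 2022 falls between 27 March and 2 September, so daylight saving is in effect and Fenan Zone is at UTC+01:15.
21:00 Fenan Zone − 1h15m = 19:45 UTC.
1 April 2022 is a Friday, so the first Saturday is April 2 and the fourth is April 23.
1 October 2022 is a Saturday, so the first Monday is October 3 and the third is October 17.
At the standard offset (UTC−05:00), 19:45 UTC − 5h = 14:45 Galis Standard Time standard time.
The standard-time date in Galis Standard Time, 20 April 2022, is outside the daylight-saving period (23 April – 17 October), so Galis Standard Time is on standard time, UTC−05:00.
19:45 UTC − 5h = 14:45 Galis Standard Time.

14:45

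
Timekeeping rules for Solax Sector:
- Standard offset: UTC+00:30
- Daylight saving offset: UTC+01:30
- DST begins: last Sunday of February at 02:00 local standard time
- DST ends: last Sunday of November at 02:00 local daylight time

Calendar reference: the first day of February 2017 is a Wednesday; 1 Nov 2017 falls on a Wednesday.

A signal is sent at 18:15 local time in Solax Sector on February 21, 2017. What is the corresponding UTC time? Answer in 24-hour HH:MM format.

1 February 2017 is a Wednesday, so Sundays fall on 5, 12, 19, 26; the last is February 26.
1 November 2017 is a Wednesday, so Sundays fall on 5, 12, 19, 26; the last is November 26.
Daylight saving runs 26 February – 26 November; February 21, 2017 is outside that window, so Solax Sector is on standard time at UTC+00:30.
18:15 local − 0h30m = 17:45 UTC.

17:45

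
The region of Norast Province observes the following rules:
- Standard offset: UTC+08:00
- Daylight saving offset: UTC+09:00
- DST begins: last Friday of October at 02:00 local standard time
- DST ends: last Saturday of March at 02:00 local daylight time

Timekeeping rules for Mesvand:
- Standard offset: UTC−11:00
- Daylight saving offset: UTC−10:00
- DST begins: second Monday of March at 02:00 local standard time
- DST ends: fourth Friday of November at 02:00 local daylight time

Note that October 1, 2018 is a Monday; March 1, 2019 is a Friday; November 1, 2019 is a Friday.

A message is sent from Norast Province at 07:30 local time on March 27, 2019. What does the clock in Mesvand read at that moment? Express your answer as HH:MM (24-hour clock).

12:30

1 October 2018 is a Monday, so Fridays fall on 5, 12, 19, 26; the last is October 26.
1 March 2019 is a Friday, so Saturdays fall on 2, 9, 16, 23, 30; the last is March 30.
March 27, 2019 lies within the daylight-saving period (26 October 2018 – 30 March 2019), so Norast Province is on daylight time, UTC+09:00.
07:30 Norast Province − 9h = 22:30 UTC (rolling into the previous day, 26 March 2019).
1 March 2019 is a Friday, so the first Monday is March 4 and the second is March 11.
1 November 2019 is a Friday, so the first Friday is November 1 and the fourth is November 22.
At the standard offset (UTC−11:00), 22:30 UTC − 11h = 11:30 Mesvand standard time.
The standard-time date in Mesvand, March 26, 2019, lies within the daylight-saving period (11 March – 22 November), so Mesvand is on daylight time, UTC−10:00.
22:30 UTC − 10h = 12:30 Mesvand.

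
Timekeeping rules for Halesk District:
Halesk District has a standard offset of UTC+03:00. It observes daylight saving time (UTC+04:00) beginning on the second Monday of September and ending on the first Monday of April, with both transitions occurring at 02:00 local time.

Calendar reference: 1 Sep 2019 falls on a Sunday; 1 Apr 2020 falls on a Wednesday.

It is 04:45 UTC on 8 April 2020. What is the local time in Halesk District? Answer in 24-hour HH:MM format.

1 September 2019 is a Sunday, so the first Monday is September 2 and the second is September 9.
1 April 2020 is a Wednesday, so the first Monday is April 6.
At the standard offset (UTC+03:00), 04:45 UTC + 3h = 07:45 Halesk District standard time.
Daylight saving runs 9 September 2019 – 6 April 2020; the standard-time date in Halesk District, 8 April 2020, is outside that window, so Halesk District is on standard time at UTC+03:00.
04:45 UTC + 3h = 07:45 local.

07:45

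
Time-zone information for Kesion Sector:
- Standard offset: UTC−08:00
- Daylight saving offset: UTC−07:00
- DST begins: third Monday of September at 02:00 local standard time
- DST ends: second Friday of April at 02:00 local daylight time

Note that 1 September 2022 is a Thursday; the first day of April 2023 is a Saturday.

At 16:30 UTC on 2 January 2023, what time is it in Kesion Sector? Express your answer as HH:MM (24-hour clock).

09:30

1 September 2022 is a Thursday, so the first Monday is September 5 and the third is September 19.
1 April 2023 is a Saturday, so the first Friday is April 7 and the second is April 14.
At the standard offset (UTC−08:00), 16:30 UTC − 8h = 08:30 Kesion Sector standard time.
The standard-time date in Kesion Sector, 2 January 2023, falls between 19 September 2022 and 14 April 2023, so daylight saving is in effect and Kesion Sector is at UTC−07:00.
16:30 UTC − 7h = 09:30 local.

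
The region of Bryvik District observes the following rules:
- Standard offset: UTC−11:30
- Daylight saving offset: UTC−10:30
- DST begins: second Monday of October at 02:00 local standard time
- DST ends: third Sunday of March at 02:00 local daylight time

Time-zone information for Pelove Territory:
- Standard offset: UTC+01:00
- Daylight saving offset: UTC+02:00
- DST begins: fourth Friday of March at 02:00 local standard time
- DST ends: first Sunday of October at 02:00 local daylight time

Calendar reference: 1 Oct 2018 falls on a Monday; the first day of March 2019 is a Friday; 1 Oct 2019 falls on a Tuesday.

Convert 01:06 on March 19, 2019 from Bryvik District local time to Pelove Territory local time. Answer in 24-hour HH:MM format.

1 October 2018 is a Monday, so the first Monday is October 1 and the second is October 8.
1 March 2019 is a Friday, so the first Sunday is March 3 and the third is March 17.
March 19, 2019 does not fall between 8 October 2018 and 17 March 2019, so daylight saving is not in effect and Bryvik District is at UTC−11:30.
01:06 Bryvik District + 11h30m = 12:36 UTC.
1 March 2019 is a Friday, so the first Friday is March 1 and the fourth is March 22.
1 October 2019 is a Tuesday, so the first Sunday is October 6.
At the standard offset (UTC+01:00), 12:36 UTC + 1h = 13:36 Pelove Territory standard time.
The standard-time date in Pelove Territory, March 19, 2019, does not fall between 22 March and 6 October, so daylight saving is not in effect and Pelove Territory is at UTC+01:00.
12:36 UTC + 1h = 13:36 Pelove Territory.

13:36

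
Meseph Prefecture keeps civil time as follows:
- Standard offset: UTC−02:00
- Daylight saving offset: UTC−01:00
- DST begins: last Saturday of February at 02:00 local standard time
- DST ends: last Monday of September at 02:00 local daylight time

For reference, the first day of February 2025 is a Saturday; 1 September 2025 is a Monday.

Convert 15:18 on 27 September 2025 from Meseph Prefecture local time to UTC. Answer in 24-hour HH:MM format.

16:18

1 February 2025 is a Saturday, so Saturdays fall on 1, 8, 15, 22; the last is February 22.
1 September 2025 is a Monday, so Mondays fall on 1, 8, 15, 22, 29; the last is September 29.
27 September 2025 lies within the daylight-saving period (22 February – 29 September), so Meseph Prefecture is on daylight time, UTC−01:00.
15:18 local + 1h = 16:18 UTC.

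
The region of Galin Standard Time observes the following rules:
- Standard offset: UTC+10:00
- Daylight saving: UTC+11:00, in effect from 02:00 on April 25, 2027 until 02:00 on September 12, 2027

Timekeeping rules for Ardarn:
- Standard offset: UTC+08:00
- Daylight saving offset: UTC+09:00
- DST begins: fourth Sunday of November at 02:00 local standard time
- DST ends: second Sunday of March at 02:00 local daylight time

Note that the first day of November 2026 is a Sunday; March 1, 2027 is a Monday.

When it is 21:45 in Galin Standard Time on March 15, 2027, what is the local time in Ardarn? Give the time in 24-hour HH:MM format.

March 15, 2027 is outside the daylight-saving period (25 April – 12 September), so Galin Standard Time is on standard time, UTC+10:00.
21:45 Galin Standard Time − 10h = 11:45 UTC.
1 November 2026 is a Sunday, so the first Sunday is November 1 and the fourth is November 22.
1 March 2027 is a Monday, so the first Sunday is March 7 and the second is March 14.
At the standard offset (UTC+08:00), 11:45 UTC + 8h = 19:45 Ardarn standard time.
The standard-time date in Ardarn, March 15, 2027, does not fall between 22 November 2026 and 14 March 2027, so daylight saving is not in effect and Ardarn is at UTC+08:00.
11:45 UTC + 8h = 19:45 Ardarn.

19:45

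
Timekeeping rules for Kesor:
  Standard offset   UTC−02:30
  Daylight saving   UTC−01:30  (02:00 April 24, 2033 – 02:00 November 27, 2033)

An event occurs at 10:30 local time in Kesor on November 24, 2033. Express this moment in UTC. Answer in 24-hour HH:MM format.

12:00

Daylight saving runs 24 April – 27 November; November 24, 2033 is inside that window, so Kesor is at UTC−01:30.
10:30 local + 1h30m = 12:00 UTC.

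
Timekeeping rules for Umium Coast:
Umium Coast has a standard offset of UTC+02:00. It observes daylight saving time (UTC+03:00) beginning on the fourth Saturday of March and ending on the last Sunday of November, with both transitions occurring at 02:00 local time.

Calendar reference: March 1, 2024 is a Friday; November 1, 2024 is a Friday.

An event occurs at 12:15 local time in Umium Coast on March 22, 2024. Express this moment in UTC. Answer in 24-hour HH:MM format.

1 March 2024 is a Friday, so the first Saturday is March 2 and the fourth is March 23.
1 November 2024 is a Friday, so Sundays fall on 3, 10, 17, 24; the last is November 24.
March 22, 2024 is outside the daylight-saving period (23 March – 24 November), so Umium Coast is on standard time, UTC+02:00.
12:15 local − 2h = 10:15 UTC.

10:15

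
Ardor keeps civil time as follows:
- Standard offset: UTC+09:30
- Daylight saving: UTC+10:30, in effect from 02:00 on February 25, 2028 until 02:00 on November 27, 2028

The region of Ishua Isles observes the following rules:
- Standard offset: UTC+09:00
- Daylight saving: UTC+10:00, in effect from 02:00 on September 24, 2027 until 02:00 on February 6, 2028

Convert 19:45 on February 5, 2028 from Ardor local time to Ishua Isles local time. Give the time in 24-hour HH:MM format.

February 5, 2028 is outside the daylight-saving period (25 February – 27 November), so Ardor is on standard time, UTC+09:30.
19:45 Ardor − 9h30m = 10:15 UTC.
At the standard offset (UTC+09:00), 10:15 UTC + 9h = 19:15 Ishua Isles standard time.
The standard-time date in Ishua Isles, February 5, 2028, falls between 24 September 2027 and 6 February 2028, so daylight saving is in effect and Ishua Isles is at UTC+10:00.
10:15 UTC + 10h = 20:15 Ishua Isles.

20:15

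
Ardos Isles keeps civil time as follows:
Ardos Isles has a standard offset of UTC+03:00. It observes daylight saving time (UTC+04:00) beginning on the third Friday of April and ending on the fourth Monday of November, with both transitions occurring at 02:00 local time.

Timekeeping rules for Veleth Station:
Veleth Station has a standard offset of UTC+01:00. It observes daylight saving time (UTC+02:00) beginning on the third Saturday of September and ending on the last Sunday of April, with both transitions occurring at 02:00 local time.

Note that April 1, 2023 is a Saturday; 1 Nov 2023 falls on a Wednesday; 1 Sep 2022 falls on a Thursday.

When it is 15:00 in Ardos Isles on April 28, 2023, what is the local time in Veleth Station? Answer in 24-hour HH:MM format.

1 April 2023 is a Saturday, so the first Friday is April 7 and the third is April 21.
1 November 2023 is a Wednesday, so the first Monday is November 6 and the fourth is November 27.
Daylight saving runs 21 April – 27 November; April 28, 2023 is inside that window, so Ardos Isles is at UTC+04:00.
15:00 Ardos Isles − 4h = 11:00 UTC.
1 September 2022 is a Thursday, so the first Saturday is September 3 and the third is September 17.
1 April 2023 is a Saturday, so Sundays fall on 2, 9, 16, 23, 30; the last is April 30.
At the standard offset (UTC+01:00), 11:00 UTC + 1h = 12:00 Veleth Station standard time.
Daylight saving runs 17 September 2022 – 30 April 2023; the standard-time date in Veleth Station, April 28, 2023, is inside that window, so Veleth Station is at UTC+02:00.
11:00 UTC + 2h = 13:00 Veleth Station.

13:00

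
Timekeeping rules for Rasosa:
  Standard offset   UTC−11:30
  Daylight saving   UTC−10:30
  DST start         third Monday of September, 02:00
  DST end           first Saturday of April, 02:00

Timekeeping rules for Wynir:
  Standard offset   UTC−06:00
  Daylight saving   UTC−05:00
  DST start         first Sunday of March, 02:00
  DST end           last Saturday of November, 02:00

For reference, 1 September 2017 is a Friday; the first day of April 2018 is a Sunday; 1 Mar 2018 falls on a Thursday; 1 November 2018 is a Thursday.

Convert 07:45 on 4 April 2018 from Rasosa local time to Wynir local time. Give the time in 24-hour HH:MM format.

13:15

1 September 2017 is a Friday, so the first Monday is September 4 and the third is September 18.
1 April 2018 is a Sunday, so the first Saturday is April 7.
Daylight saving runs 18 September 2017 – 7 April 2018; 4 April 2018 is inside that window, so Rasosa is at UTC−10:30.
07:45 Rasosa + 10h30m = 18:15 UTC.
1 March 2018 is a Thursday, so the first Sunday is March 4.
1 November 2018 is a Thursday, so Saturdays fall on 3, 10, 17, 24; the last is November 24.
At the standard offset (UTC−06:00), 18:15 UTC − 6h = 12:15 Wynir standard time.
The standard-time date in Wynir, 4 April 2018, lies within the daylight-saving period (4 March – 24 November), so Wynir is on daylight time, UTC−05:00.
18:15 UTC − 5h = 13:15 Wynir.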